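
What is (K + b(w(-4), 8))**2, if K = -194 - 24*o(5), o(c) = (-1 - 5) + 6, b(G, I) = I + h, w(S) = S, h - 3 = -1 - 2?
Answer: 34596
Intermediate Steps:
h = 0 (h = 3 + (-1 - 2) = 3 - 3 = 0)
b(G, I) = I (b(G, I) = I + 0 = I)
o(c) = 0 (o(c) = -6 + 6 = 0)
K = -194 (K = -194 - 24*0 = -194 - 1*0 = -194 + 0 = -194)
(K + b(w(-4), 8))**2 = (-194 + 8)**2 = (-186)**2 = 34596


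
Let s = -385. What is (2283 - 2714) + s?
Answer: -816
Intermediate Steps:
(2283 - 2714) + s = (2283 - 2714) - 385 = -431 - 385 = -816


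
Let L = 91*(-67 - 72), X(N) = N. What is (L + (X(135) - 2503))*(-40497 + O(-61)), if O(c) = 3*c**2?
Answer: 440508678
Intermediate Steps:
L = -12649 (L = 91*(-139) = -12649)
(L + (X(135) - 2503))*(-40497 + O(-61)) = (-12649 + (135 - 2503))*(-40497 + 3*(-61)**2) = (-12649 - 2368)*(-40497 + 3*3721) = -15017*(-40497 + 11163) = -15017*(-29334) = 440508678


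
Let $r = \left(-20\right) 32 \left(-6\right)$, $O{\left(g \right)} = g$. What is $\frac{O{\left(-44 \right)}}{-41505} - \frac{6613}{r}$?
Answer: $- \frac{18286907}{10625280} \approx -1.7211$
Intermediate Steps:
$r = 3840$ ($r = \left(-640\right) \left(-6\right) = 3840$)
$\frac{O{\left(-44 \right)}}{-41505} - \frac{6613}{r} = - \frac{44}{-41505} - \frac{6613}{3840} = \left(-44\right) \left(- \frac{1}{41505}\right) - \frac{6613}{3840} = \frac{44}{41505} - \frac{6613}{3840} = - \frac{18286907}{10625280}$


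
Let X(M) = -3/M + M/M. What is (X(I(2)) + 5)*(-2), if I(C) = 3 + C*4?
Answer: -126/11 ≈ -11.455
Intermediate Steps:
I(C) = 3 + 4*C
X(M) = 1 - 3/M (X(M) = -3/M + 1 = 1 - 3/M)
(X(I(2)) + 5)*(-2) = ((-3 + (3 + 4*2))/(3 + 4*2) + 5)*(-2) = ((-3 + (3 + 8))/(3 + 8) + 5)*(-2) = ((-3 + 11)/11 + 5)*(-2) = ((1/11)*8 + 5)*(-2) = (8/11 + 5)*(-2) = (63/11)*(-2) = -126/11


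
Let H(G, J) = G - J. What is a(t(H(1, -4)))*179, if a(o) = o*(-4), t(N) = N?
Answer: -3580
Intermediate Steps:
a(o) = -4*o
a(t(H(1, -4)))*179 = -4*(1 - 1*(-4))*179 = -4*(1 + 4)*179 = -4*5*179 = -20*179 = -3580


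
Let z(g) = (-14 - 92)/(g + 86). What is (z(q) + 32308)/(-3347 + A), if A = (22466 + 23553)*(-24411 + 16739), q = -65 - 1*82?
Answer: -1970894/21536728015 ≈ -9.1513e-5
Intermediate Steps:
q = -147 (q = -65 - 82 = -147)
A = -353057768 (A = 46019*(-7672) = -353057768)
z(g) = -106/(86 + g)
(z(q) + 32308)/(-3347 + A) = (-106/(86 - 147) + 32308)/(-3347 - 353057768) = (-106/(-61) + 32308)/(-353061115) = (-106*(-1/61) + 32308)*(-1/353061115) = (106/61 + 32308)*(-1/353061115) = (1970894/61)*(-1/353061115) = -1970894/21536728015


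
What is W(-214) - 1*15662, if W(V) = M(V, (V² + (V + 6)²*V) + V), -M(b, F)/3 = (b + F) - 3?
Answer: 27623731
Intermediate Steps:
M(b, F) = 9 - 3*F - 3*b (M(b, F) = -3*((b + F) - 3) = -3*((F + b) - 3) = -3*(-3 + F + b) = 9 - 3*F - 3*b)
W(V) = 9 - 6*V - 3*V² - 3*V*(6 + V)² (W(V) = 9 - 3*((V² + (V + 6)²*V) + V) - 3*V = 9 - 3*((V² + (6 + V)²*V) + V) - 3*V = 9 - 3*((V² + V*(6 + V)²) + V) - 3*V = 9 - 3*(V + V² + V*(6 + V)²) - 3*V = 9 + (-3*V - 3*V² - 3*V*(6 + V)²) - 3*V = 9 - 6*V - 3*V² - 3*V*(6 + V)²)
W(-214) - 1*15662 = (9 - 3*(-214) - 3*(-214)*(1 - 214 + (6 - 214)²)) - 1*15662 = (9 + 642 - 3*(-214)*(1 - 214 + (-208)²)) - 15662 = (9 + 642 - 3*(-214)*(1 - 214 + 43264)) - 15662 = (9 + 642 - 3*(-214)*43051) - 15662 = (9 + 642 + 27638742) - 15662 = 27639393 - 15662 = 27623731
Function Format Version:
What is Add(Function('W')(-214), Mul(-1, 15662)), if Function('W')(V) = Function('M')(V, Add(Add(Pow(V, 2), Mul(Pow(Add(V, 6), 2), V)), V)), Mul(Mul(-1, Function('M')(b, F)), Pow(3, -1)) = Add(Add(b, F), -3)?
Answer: 27623731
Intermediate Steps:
Function('M')(b, F) = Add(9, Mul(-3, F), Mul(-3, b)) (Function('M')(b, F) = Mul(-3, Add(Add(b, F), -3)) = Mul(-3, Add(Add(F, b), -3)) = Mul(-3, Add(-3, F, b)) = Add(9, Mul(-3, F), Mul(-3, b)))
Function('W')(V) = Add(9, Mul(-6, V), Mul(-3, Pow(V, 2)), Mul(-3, V, Pow(Add(6, V), 2))) (Function('W')(V) = Add(9, Mul(-3, Add(Add(Pow(V, 2), Mul(Pow(Add(V, 6), 2), V)), V)), Mul(-3, V)) = Add(9, Mul(-3, Add(Add(Pow(V, 2), Mul(Pow(Add(6, V), 2), V)), V)), Mul(-3, V)) = Add(9, Mul(-3, Add(Add(Pow(V, 2), Mul(V, Pow(Add(6, V), 2))), V)), Mul(-3, V)) = Add(9, Mul(-3, Add(V, Pow(V, 2), Mul(V, Pow(Add(6, V), 2)))), Mul(-3, V)) = Add(9, Add(Mul(-3, V), Mul(-3, Pow(V, 2)), Mul(-3, V, Pow(Add(6, V), 2))), Mul(-3, V)) = Add(9, Mul(-6, V), Mul(-3, Pow(V, 2)), Mul(-3, V, Pow(Add(6, V), 2))))
Add(Function('W')(-214), Mul(-1, 15662)) = Add(Add(9, Mul(-3, -214), Mul(-3, -214, Add(1, -214, Pow(Add(6, -214), 2)))), Mul(-1, 15662)) = Add(Add(9, 642, Mul(-3, -214, Add(1, -214, Pow(-208, 2)))), -15662) = Add(Add(9, 642, Mul(-3, -214, Add(1, -214, 43264))), -15662) = Add(Add(9, 642, Mul(-3, -214, 43051)), -15662) = Add(Add(9, 642, 27638742), -15662) = Add(27639393, -15662) = 27623731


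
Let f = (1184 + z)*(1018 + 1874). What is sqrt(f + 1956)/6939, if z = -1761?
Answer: 2*I*sqrt(46298)/2313 ≈ 0.18605*I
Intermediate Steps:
f = -1668684 (f = (1184 - 1761)*(1018 + 1874) = -577*2892 = -1668684)
sqrt(f + 1956)/6939 = sqrt(-1668684 + 1956)/6939 = sqrt(-1666728)*(1/6939) = (6*I*sqrt(46298))*(1/6939) = 2*I*sqrt(46298)/2313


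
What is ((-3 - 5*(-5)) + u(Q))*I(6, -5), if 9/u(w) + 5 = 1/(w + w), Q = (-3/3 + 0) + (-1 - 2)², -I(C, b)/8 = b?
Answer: 63760/79 ≈ 807.09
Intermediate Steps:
I(C, b) = -8*b
Q = 8 (Q = (-3*⅓ + 0) + (-3)² = (-1 + 0) + 9 = -1 + 9 = 8)
u(w) = 9/(-5 + 1/(2*w)) (u(w) = 9/(-5 + 1/(w + w)) = 9/(-5 + 1/(2*w)))
((-3 - 5*(-5)) + u(Q))*I(6, -5) = ((-3 - 5*(-5)) - 18*8/(-1 + 10*8))*(-8*(-5)) = ((-3 + 25) - 18*8/(-1 + 80))*40 = (22 - 18*8/79)*40 = (22 - 18*8*1/79)*40 = (22 - 144/79)*40 = (1594/79)*40 = 63760/79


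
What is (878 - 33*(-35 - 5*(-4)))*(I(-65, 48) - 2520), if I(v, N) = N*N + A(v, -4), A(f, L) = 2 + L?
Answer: -299314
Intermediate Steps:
I(v, N) = -2 + N² (I(v, N) = N*N + (2 - 4) = N² - 2 = -2 + N²)
(878 - 33*(-35 - 5*(-4)))*(I(-65, 48) - 2520) = (878 - 33*(-35 - 5*(-4)))*((-2 + 48²) - 2520) = (878 - 33*(-35 + 20))*((-2 + 2304) - 2520) = (878 - 33*(-15))*(2302 - 2520) = (878 + 495)*(-218) = 1373*(-218) = -299314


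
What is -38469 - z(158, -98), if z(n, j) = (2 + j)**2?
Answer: -47685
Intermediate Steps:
-38469 - z(158, -98) = -38469 - (2 - 98)**2 = -38469 - 1*(-96)**2 = -38469 - 1*9216 = -38469 - 9216 = -47685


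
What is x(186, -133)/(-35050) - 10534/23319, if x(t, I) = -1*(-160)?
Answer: -37294774/81733095 ≈ -0.45630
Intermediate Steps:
x(t, I) = 160
x(186, -133)/(-35050) - 10534/23319 = 160/(-35050) - 10534/23319 = 160*(-1/35050) - 10534*1/23319 = -16/3505 - 10534/23319 = -37294774/81733095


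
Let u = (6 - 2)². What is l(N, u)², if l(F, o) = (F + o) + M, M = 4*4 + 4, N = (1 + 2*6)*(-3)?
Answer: 9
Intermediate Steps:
N = -39 (N = (1 + 12)*(-3) = 13*(-3) = -39)
M = 20 (M = 16 + 4 = 20)
u = 16 (u = 4² = 16)
l(F, o) = 20 + F + o (l(F, o) = (F + o) + 20 = 20 + F + o)
l(N, u)² = (20 - 39 + 16)² = (-3)² = 9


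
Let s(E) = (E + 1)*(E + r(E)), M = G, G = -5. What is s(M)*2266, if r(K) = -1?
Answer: 54384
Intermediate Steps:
M = -5
s(E) = (1 + E)*(-1 + E) (s(E) = (E + 1)*(E - 1) = (1 + E)*(-1 + E))
s(M)*2266 = (-1 + (-5)²)*2266 = (-1 + 25)*2266 = 24*2266 = 54384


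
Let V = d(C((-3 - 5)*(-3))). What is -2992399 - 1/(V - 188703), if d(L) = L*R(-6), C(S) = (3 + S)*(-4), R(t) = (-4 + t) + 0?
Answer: -561442877576/187623 ≈ -2.9924e+6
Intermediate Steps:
R(t) = -4 + t
C(S) = -12 - 4*S
d(L) = -10*L (d(L) = L*(-4 - 6) = L*(-10) = -10*L)
V = 1080 (V = -10*(-12 - 4*(-3 - 5)*(-3)) = -10*(-12 - (-32)*(-3)) = -10*(-12 - 4*24) = -10*(-12 - 96) = -10*(-108) = 1080)
-2992399 - 1/(V - 188703) = -2992399 - 1/(1080 - 188703) = -2992399 - 1/(-187623) = -2992399 - 1*(-1/187623) = -2992399 + 1/187623 = -561442877576/187623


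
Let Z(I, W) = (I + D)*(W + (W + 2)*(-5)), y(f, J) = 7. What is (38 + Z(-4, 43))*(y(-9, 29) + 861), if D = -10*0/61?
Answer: 664888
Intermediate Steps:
D = 0 (D = -0/61 = -1*0 = 0)
Z(I, W) = I*(-10 - 4*W) (Z(I, W) = (I + 0)*(W + (W + 2)*(-5)) = I*(W + (2 + W)*(-5)) = I*(W + (-10 - 5*W)) = I*(-10 - 4*W))
(38 + Z(-4, 43))*(y(-9, 29) + 861) = (38 + 2*(-4)*(-5 - 2*43))*(7 + 861) = (38 + 2*(-4)*(-5 - 86))*868 = (38 + 2*(-4)*(-91))*868 = (38 + 728)*868 = 766*868 = 664888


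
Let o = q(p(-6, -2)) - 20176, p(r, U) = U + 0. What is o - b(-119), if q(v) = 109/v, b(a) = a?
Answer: -40223/2 ≈ -20112.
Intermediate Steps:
p(r, U) = U
o = -40461/2 (o = 109/(-2) - 20176 = 109*(-½) - 20176 = -109/2 - 20176 = -40461/2 ≈ -20231.)
o - b(-119) = -40461/2 - 1*(-119) = -40461/2 + 119 = -40223/2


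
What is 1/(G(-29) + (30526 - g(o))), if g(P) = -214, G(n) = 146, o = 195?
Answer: 1/30886 ≈ 3.2377e-5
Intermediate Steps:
1/(G(-29) + (30526 - g(o))) = 1/(146 + (30526 - 1*(-214))) = 1/(146 + (30526 + 214)) = 1/(146 + 30740) = 1/30886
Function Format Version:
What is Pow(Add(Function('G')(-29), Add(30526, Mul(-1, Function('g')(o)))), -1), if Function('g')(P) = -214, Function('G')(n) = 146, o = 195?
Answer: Rational(1, 30886) ≈ 3.2377e-5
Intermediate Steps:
Pow(Add(Function('G')(-29), Add(30526, Mul(-1, Function('g')(o)))), -1) = Pow(Add(146, Add(30526, Mul(-1, -214))), -1) = Pow(Add(146, Add(30526, 214)), -1) = Pow(Add(146, 30740), -1) = Pow(30886, -1) = Rational(1, 30886)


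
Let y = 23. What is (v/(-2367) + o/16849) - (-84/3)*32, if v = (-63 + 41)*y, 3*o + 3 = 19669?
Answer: 35757940436/39881583 ≈ 896.60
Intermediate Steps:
o = 19666/3 (o = -1 + (⅓)*19669 = -1 + 19669/3 = 19666/3 ≈ 6555.3)
v = -506 (v = (-63 + 41)*23 = -22*23 = -506)
(v/(-2367) + o/16849) - (-84/3)*32 = (-506/(-2367) + (19666/3)/16849) - (-84/3)*32 = (-506*(-1/2367) + (19666/3)*(1/16849)) - (-84/3)*32 = (506/2367 + 19666/50547) - (-12*7/3)*32 = 24042068/39881583 - (-28)*32 = 24042068/39881583 - 1*(-896) = 24042068/39881583 + 896 = 35757940436/39881583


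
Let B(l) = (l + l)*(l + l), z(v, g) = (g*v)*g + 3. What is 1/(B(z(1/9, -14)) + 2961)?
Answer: 81/438757 ≈ 0.00018461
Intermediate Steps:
z(v, g) = 3 + v*g² (z(v, g) = v*g² + 3 = 3 + v*g²)
B(l) = 4*l² (B(l) = (2*l)*(2*l) = 4*l²)
1/(B(z(1/9, -14)) + 2961) = 1/(4*(3 + (-14)²/9)² + 2961) = 1/(4*(3 + (⅑)*196)² + 2961) = 1/(4*(3 + 196/9)² + 2961) = 1/(4*(223/9)² + 2961) = 1/(4*(49729/81) + 2961) = 1/(198916/81 + 2961) = 1/(438757/81) = 81/438757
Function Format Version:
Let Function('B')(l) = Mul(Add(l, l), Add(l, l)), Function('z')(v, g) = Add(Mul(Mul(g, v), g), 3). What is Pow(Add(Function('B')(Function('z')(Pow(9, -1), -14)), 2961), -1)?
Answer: Rational(81, 438757) ≈ 0.00018461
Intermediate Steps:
Function('z')(v, g) = Add(3, Mul(v, Pow(g, 2))) (Function('z')(v, g) = Add(Mul(v, Pow(g, 2)), 3) = Add(3, Mul(v, Pow(g, 2))))
Function('B')(l) = Mul(4, Pow(l, 2)) (Function('B')(l) = Mul(Mul(2, l), Mul(2, l)) = Mul(4, Pow(l, 2)))
Pow(Add(Function('B')(Function('z')(Pow(9, -1), -14)), 2961), -1) = Pow(Add(Mul(4, Pow(Add(3, Mul(Pow(9, -1), Pow(-14, 2))), 2)), 2961), -1) = Pow(Add(Mul(4, Pow(Add(3, Mul(Rational(1, 9), 196)), 2)), 2961), -1) = Pow(Add(Mul(4, Pow(Add(3, Rational(196, 9)), 2)), 2961), -1) = Pow(Add(Mul(4, Pow(Rational(223, 9), 2)), 2961), -1) = Pow(Add(Mul(4, Rational(49729, 81)), 2961), -1) = Pow(Add(Rational(198916, 81), 2961), -1) = Pow(Rational(438757, 81), -1) = Rational(81, 438757)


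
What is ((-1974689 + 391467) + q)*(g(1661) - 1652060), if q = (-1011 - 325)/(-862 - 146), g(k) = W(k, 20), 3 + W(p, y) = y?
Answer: 109853042583205/42 ≈ 2.6155e+12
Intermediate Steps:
W(p, y) = -3 + y
g(k) = 17 (g(k) = -3 + 20 = 17)
q = 167/126 (q = -1336/(-1008) = -1/1008*(-1336) = 167/126 ≈ 1.3254)
((-1974689 + 391467) + q)*(g(1661) - 1652060) = ((-1974689 + 391467) + 167/126)*(17 - 1652060) = (-1583222 + 167/126)*(-1652043) = -199485805/126*(-1652043) = 109853042583205/42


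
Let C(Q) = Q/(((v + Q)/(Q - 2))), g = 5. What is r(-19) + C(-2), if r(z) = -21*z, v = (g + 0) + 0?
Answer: 1205/3 ≈ 401.67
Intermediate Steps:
v = 5 (v = (5 + 0) + 0 = 5 + 0 = 5)
C(Q) = Q*(-2 + Q)/(5 + Q) (C(Q) = Q/(((5 + Q)/(Q - 2))) = Q/(((5 + Q)/(-2 + Q))) = Q*((-2 + Q)/(5 + Q)) = Q*(-2 + Q)/(5 + Q))
r(-19) + C(-2) = -21*(-19) - 2*(-2 - 2)/(5 - 2) = 399 - 2*(-4)/3 = 399 - 2*⅓*(-4) = 399 + 8/3 = 1205/3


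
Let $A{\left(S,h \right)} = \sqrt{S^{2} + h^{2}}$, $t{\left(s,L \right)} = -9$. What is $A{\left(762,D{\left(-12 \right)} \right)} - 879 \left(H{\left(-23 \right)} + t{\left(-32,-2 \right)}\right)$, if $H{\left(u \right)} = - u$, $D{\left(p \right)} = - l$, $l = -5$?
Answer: $-12306 + \sqrt{580669} \approx -11544.0$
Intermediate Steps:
$D{\left(p \right)} = 5$ ($D{\left(p \right)} = \left(-1\right) \left(-5\right) = 5$)
$A{\left(762,D{\left(-12 \right)} \right)} - 879 \left(H{\left(-23 \right)} + t{\left(-32,-2 \right)}\right) = \sqrt{762^{2} + 5^{2}} - 879 \left(\left(-1\right) \left(-23\right) - 9\right) = \sqrt{580644 + 25} - 879 \left(23 - 9\right) = \sqrt{580669} - 12306 = -12306 + \sqrt{580669}$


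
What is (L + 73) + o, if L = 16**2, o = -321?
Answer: 8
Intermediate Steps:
L = 256
(L + 73) + o = (256 + 73) - 321 = 329 - 321 = 8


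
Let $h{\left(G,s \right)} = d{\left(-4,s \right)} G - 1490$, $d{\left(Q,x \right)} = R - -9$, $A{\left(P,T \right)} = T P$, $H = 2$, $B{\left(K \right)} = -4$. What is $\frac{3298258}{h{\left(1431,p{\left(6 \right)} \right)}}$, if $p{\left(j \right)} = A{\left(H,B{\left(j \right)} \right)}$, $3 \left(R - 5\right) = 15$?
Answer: $\frac{3298258}{25699} \approx 128.34$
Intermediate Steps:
$R = 10$ ($R = 5 + \frac{1}{3} \cdot 15 = 5 + 5 = 10$)
$A{\left(P,T \right)} = P T$
$p{\left(j \right)} = -8$ ($p{\left(j \right)} = 2 \left(-4\right) = -8$)
$d{\left(Q,x \right)} = 19$ ($d{\left(Q,x \right)} = 10 - -9 = 10 + 9 = 19$)
$h{\left(G,s \right)} = -1490 + 19 G$ ($h{\left(G,s \right)} = 19 G - 1490 = -1490 + 19 G$)
$\frac{3298258}{h{\left(1431,p{\left(6 \right)} \right)}} = \frac{3298258}{-1490 + 19 \cdot 1431} = \frac{3298258}{-1490 + 27189} = \frac{3298258}{25699}$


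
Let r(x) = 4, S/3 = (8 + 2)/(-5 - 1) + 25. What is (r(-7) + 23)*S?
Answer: 1890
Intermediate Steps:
S = 70 (S = 3*((8 + 2)/(-5 - 1) + 25) = 3*(10/(-6) + 25) = 3*(10*(-1/6) + 25) = 3*(-5/3 + 25) = 3*(70/3) = 70)
(r(-7) + 23)*S = (4 + 23)*70 = 27*70 = 1890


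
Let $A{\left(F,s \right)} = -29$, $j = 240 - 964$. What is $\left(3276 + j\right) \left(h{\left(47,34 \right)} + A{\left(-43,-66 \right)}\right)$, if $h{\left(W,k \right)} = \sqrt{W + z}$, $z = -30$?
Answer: $-74008 + 2552 \sqrt{17} \approx -63486.0$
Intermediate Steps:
$j = -724$ ($j = 240 - 964 = -724$)
$h{\left(W,k \right)} = \sqrt{-30 + W}$ ($h{\left(W,k \right)} = \sqrt{W - 30} = \sqrt{-30 + W}$)
$\left(3276 + j\right) \left(h{\left(47,34 \right)} + A{\left(-43,-66 \right)}\right) = \left(3276 - 724\right) \left(\sqrt{-30 + 47} - 29\right) = 2552 \left(\sqrt{17} - 29\right) = 2552 \left(-29 + \sqrt{17}\right) = -74008 + 2552 \sqrt{17}$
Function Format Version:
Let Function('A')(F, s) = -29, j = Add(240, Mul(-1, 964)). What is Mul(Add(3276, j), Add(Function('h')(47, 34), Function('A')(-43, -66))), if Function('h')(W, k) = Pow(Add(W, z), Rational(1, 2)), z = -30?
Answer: Add(-74008, Mul(2552, Pow(17, Rational(1, 2)))) ≈ -63486.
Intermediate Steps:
j = -724 (j = Add(240, -964) = -724)
Function('h')(W, k) = Pow(Add(-30, W), Rational(1, 2)) (Function('h')(W, k) = Pow(Add(W, -30), Rational(1, 2)) = Pow(Add(-30, W), Rational(1, 2)))
Mul(Add(3276, j), Add(Function('h')(47, 34), Function('A')(-43, -66))) = Mul(Add(3276, -724), Add(Pow(Add(-30, 47), Rational(1, 2)), -29)) = Mul(2552, Add(Pow(17, Rational(1, 2)), -29)) = Mul(2552, Add(-29, Pow(17, Rational(1, 2)))) = Add(-74008, Mul(2552, Pow(17, Rational(1, 2))))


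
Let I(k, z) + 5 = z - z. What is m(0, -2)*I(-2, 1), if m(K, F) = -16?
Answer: 80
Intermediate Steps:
I(k, z) = -5 (I(k, z) = -5 + (z - z) = -5 + 0 = -5)
m(0, -2)*I(-2, 1) = -16*(-5) = 80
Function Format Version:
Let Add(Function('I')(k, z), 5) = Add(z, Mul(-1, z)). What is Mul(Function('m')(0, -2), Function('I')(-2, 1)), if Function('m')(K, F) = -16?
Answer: 80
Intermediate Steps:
Function('I')(k, z) = -5 (Function('I')(k, z) = Add(-5, Add(z, Mul(-1, z))) = Add(-5, 0) = -5)
Mul(Function('m')(0, -2), Function('I')(-2, 1)) = Mul(-16, -5) = 80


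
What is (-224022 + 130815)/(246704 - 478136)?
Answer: 31069/77144 ≈ 0.40274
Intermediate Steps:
(-224022 + 130815)/(246704 - 478136) = -93207/(-231432) = -93207*(-1/231432) = 31069/77144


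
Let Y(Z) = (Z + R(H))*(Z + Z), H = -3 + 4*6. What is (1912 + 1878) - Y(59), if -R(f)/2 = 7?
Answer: -1520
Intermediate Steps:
H = 21 (H = -3 + 24 = 21)
R(f) = -14 (R(f) = -2*7 = -14)
Y(Z) = 2*Z*(-14 + Z) (Y(Z) = (Z - 14)*(Z + Z) = (-14 + Z)*(2*Z) = 2*Z*(-14 + Z))
(1912 + 1878) - Y(59) = (1912 + 1878) - 2*59*(-14 + 59) = 3790 - 2*59*45 = 3790 - 1*5310 = 3790 - 5310 = -1520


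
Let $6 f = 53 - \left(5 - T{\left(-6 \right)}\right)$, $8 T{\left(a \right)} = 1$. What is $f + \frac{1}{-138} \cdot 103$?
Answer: $\frac{2677}{368} \approx 7.2745$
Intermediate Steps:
$T{\left(a \right)} = \frac{1}{8}$ ($T{\left(a \right)} = \frac{1}{8} \cdot 1 = \frac{1}{8}$)
$f = \frac{385}{48}$ ($f = \frac{53 - \left(5 - \frac{1}{8}\right)}{6} = \frac{53 - \frac{39}{8}}{6} = \frac{1}{6} \cdot \frac{385}{8} = \frac{385}{48} \approx 8.0208$)
$f + \frac{1}{-138} \cdot 103 = \frac{385}{48} + \frac{1}{-138} \cdot 103 = \frac{385}{48} - \frac{103}{138} = \frac{2677}{368}$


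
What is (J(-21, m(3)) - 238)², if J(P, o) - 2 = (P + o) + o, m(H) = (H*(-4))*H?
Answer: 108241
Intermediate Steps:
m(H) = -4*H² (m(H) = (-4*H)*H = -4*H²)
J(P, o) = 2 + P + 2*o (J(P, o) = 2 + ((P + o) + o) = 2 + (P + 2*o) = 2 + P + 2*o)
(J(-21, m(3)) - 238)² = ((2 - 21 + 2*(-4*3²)) - 238)² = ((2 - 21 + 2*(-4*9)) - 238)² = ((2 - 21 + 2*(-36)) - 238)² = ((2 - 21 - 72) - 238)² = (-91 - 238)² = (-329)² = 108241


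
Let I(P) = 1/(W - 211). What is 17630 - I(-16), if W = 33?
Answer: 3138141/178 ≈ 17630.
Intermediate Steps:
I(P) = -1/178 (I(P) = 1/(33 - 211) = 1/(-178) = -1/178)
17630 - I(-16) = 17630 - 1*(-1/178) = 17630 + 1/178 = 3138141/178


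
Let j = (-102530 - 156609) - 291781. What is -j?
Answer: 550920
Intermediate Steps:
j = -550920 (j = -259139 - 291781 = -550920)
-j = -1*(-550920) = 550920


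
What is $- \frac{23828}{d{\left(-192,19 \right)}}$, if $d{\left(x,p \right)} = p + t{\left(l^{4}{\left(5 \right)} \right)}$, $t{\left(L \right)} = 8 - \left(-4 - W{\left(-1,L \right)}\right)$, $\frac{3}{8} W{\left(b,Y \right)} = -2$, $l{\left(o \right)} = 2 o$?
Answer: $- \frac{10212}{11} \approx -928.36$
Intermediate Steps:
$W{\left(b,Y \right)} = - \frac{16}{3}$ ($W{\left(b,Y \right)} = \frac{8}{3} \left(-2\right) = - \frac{16}{3}$)
$t{\left(L \right)} = \frac{20}{3}$ ($t{\left(L \right)} = 8 - \left(-4 - - \frac{16}{3}\right) = 8 - \left(-4 + \frac{16}{3}\right) = 8 - \frac{4}{3} = \frac{20}{3}$)
$d{\left(x,p \right)} = \frac{20}{3} + p$ ($d{\left(x,p \right)} = p + \frac{20}{3} = \frac{20}{3} + p$)
$- \frac{23828}{d{\left(-192,19 \right)}} = - \frac{23828}{\frac{20}{3} + 19} = - \frac{23828}{\frac{77}{3}} = \left(-23828\right) \frac{3}{77} = - \frac{10212}{11}$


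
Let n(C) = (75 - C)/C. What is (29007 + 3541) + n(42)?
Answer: 455683/14 ≈ 32549.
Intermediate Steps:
n(C) = (75 - C)/C
(29007 + 3541) + n(42) = (29007 + 3541) + (75 - 1*42)/42 = 32548 + (75 - 42)/42 = 32548 + (1/42)*33 = 32548 + 11/14 = 455683/14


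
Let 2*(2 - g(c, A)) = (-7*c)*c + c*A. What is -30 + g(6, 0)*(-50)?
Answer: -6430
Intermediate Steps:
g(c, A) = 2 + 7*c²/2 - A*c/2 (g(c, A) = 2 - ((-7*c)*c + c*A)/2 = 2 - (-7*c² + A*c)/2 = 2 + (7*c²/2 - A*c/2) = 2 + 7*c²/2 - A*c/2)
-30 + g(6, 0)*(-50) = -30 + (2 + (7/2)*6² - ½*0*6)*(-50) = -30 + (2 + (7/2)*36 + 0)*(-50) = -30 + (2 + 126 + 0)*(-50) = -30 + 128*(-50) = -30 - 6400 = -6430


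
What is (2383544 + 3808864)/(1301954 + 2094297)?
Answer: 6192408/3396251 ≈ 1.8233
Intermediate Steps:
(2383544 + 3808864)/(1301954 + 2094297) = 6192408/3396251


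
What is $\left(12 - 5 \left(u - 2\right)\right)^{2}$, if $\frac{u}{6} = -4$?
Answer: $20164$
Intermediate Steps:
$u = -24$ ($u = 6 \left(-4\right) = -24$)
$\left(12 - 5 \left(u - 2\right)\right)^{2} = \left(12 - 5 \left(-24 - 2\right)\right)^{2} = \left(12 - -130\right)^{2} = \left(12 + 130\right)^{2} = 142^{2} = 20164$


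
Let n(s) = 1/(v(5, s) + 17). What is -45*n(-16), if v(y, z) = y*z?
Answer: 5/7 ≈ 0.71429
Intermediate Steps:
n(s) = 1/(17 + 5*s) (n(s) = 1/(5*s + 17) = 1/(17 + 5*s))
-45*n(-16) = -45/(17 + 5*(-16)) = -45/(17 - 80) = -45/(-63) = -45*(-1/63) = 5/7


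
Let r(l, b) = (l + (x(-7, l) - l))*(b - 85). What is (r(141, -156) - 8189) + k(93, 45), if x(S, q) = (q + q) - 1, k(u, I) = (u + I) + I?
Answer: -75727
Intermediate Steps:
k(u, I) = u + 2*I (k(u, I) = (I + u) + I = u + 2*I)
x(S, q) = -1 + 2*q (x(S, q) = 2*q - 1 = -1 + 2*q)
r(l, b) = (-1 + 2*l)*(-85 + b) (r(l, b) = (l + ((-1 + 2*l) - l))*(b - 85) = (l + (-1 + l))*(-85 + b) = (-1 + 2*l)*(-85 + b))
(r(141, -156) - 8189) + k(93, 45) = ((-1 + 2*141)*(-85 - 156) - 8189) + (93 + 2*45) = ((-1 + 282)*(-241) - 8189) + (93 + 90) = (281*(-241) - 8189) + 183 = (-67721 - 8189) + 183 = -75910 + 183 = -75727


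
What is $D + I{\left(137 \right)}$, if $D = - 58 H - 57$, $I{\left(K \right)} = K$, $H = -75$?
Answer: $4430$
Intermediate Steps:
$D = 4293$ ($D = \left(-58\right) \left(-75\right) - 57 = 4350 - 57 = 4293$)
$D + I{\left(137 \right)} = 4293 + 137 = 4430$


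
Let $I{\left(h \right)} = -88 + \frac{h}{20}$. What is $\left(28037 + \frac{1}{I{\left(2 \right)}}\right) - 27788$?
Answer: $\frac{218861}{879} \approx 248.99$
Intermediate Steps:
$I{\left(h \right)} = -88 + \frac{h}{20}$ ($I{\left(h \right)} = -88 + h \frac{1}{20} = -88 + \frac{h}{20}$)
$\left(28037 + \frac{1}{I{\left(2 \right)}}\right) - 27788 = \left(28037 + \frac{1}{-88 + \frac{1}{20} \cdot 2}\right) - 27788 = \left(28037 + \frac{1}{-88 + \frac{1}{10}}\right) - 27788 = \left(28037 + \frac{1}{- \frac{879}{10}}\right) - 27788 = \left(28037 - \frac{10}{879}\right) - 27788 = \frac{24644513}{879} - 27788 = \frac{218861}{879}$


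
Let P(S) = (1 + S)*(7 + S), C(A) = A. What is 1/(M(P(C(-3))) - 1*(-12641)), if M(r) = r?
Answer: 1/12633 ≈ 7.9158e-5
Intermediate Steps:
1/(M(P(C(-3))) - 1*(-12641)) = 1/((7 + (-3)² + 8*(-3)) - 1*(-12641)) = 1/((7 + 9 - 24) + 12641) = 1/(-8 + 12641) = 1/12633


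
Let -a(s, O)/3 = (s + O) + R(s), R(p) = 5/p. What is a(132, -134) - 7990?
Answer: -351301/44 ≈ -7984.1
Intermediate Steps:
a(s, O) = -15/s - 3*O - 3*s (a(s, O) = -3*((s + O) + 5/s) = -3*((O + s) + 5/s) = -3*(O + s + 5/s) = -15/s - 3*O - 3*s)
a(132, -134) - 7990 = 3*(-5 + 132*(-1*(-134) - 1*132))/132 - 7990 = 3*(1/132)*(-5 + 132*(134 - 132)) - 7990 = 3*(1/132)*(-5 + 132*2) - 7990 = 3*(1/132)*(-5 + 264) - 7990 = 3*(1/132)*259 - 7990 = 259/44 - 7990 = -351301/44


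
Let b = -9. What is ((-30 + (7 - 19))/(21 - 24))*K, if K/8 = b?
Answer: -1008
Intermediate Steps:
K = -72 (K = 8*(-9) = -72)
((-30 + (7 - 19))/(21 - 24))*K = ((-30 + (7 - 19))/(21 - 24))*(-72) = ((-30 - 12)/(-3))*(-72) = -42*(-⅓)*(-72) = 14*(-72) = -1008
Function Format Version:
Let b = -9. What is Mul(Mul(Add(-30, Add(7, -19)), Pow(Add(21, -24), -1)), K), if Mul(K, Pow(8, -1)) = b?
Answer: -1008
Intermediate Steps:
K = -72 (K = Mul(8, -9) = -72)
Mul(Mul(Add(-30, Add(7, -19)), Pow(Add(21, -24), -1)), K) = Mul(Mul(Add(-30, Add(7, -19)), Pow(Add(21, -24), -1)), -72) = Mul(Mul(Add(-30, -12), Pow(-3, -1)), -72) = Mul(Mul(-42, Rational(-1, 3)), -72) = Mul(14, -72) = -1008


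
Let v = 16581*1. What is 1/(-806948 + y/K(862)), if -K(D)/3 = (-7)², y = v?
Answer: -49/39545979 ≈ -1.2391e-6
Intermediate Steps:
v = 16581
y = 16581
K(D) = -147 (K(D) = -3*(-7)² = -3*49 = -147)
1/(-806948 + y/K(862)) = 1/(-806948 + 16581/(-147)) = 1/(-806948 + 16581*(-1/147)) = 1/(-806948 - 5527/49) = 1/(-39545979/49) = -49/39545979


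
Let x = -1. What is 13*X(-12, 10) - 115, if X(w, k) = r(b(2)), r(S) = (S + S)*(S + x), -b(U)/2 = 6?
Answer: 3941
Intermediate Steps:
b(U) = -12 (b(U) = -2*6 = -12)
r(S) = 2*S*(-1 + S) (r(S) = (S + S)*(S - 1) = (2*S)*(-1 + S) = 2*S*(-1 + S))
X(w, k) = 312 (X(w, k) = 2*(-12)*(-1 - 12) = 2*(-12)*(-13) = 312)
13*X(-12, 10) - 115 = 13*312 - 115 = 4056 - 115 = 3941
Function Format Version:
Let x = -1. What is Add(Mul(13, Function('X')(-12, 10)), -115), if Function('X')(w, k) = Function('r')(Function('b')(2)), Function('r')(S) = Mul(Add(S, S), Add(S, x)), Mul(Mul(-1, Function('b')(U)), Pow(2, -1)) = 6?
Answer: 3941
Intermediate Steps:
Function('b')(U) = -12 (Function('b')(U) = Mul(-2, 6) = -12)
Function('r')(S) = Mul(2, S, Add(-1, S)) (Function('r')(S) = Mul(Add(S, S), Add(S, -1)) = Mul(Mul(2, S), Add(-1, S)) = Mul(2, S, Add(-1, S)))
Function('X')(w, k) = 312 (Function('X')(w, k) = Mul(2, -12, Add(-1, -12)) = Mul(2, -12, -13) = 312)
Add(Mul(13, Function('X')(-12, 10)), -115) = Add(Mul(13, 312), -115) = Add(4056, -115) = 3941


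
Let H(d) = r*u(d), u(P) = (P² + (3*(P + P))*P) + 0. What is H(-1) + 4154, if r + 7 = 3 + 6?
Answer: 4168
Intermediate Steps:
u(P) = 7*P² (u(P) = (P² + (3*(2*P))*P) + 0 = (P² + (6*P)*P) + 0 = (P² + 6*P²) + 0 = 7*P² + 0 = 7*P²)
r = 2 (r = -7 + (3 + 6) = -7 + 9 = 2)
H(d) = 14*d² (H(d) = 2*(7*d²) = 14*d²)
H(-1) + 4154 = 14*(-1)² + 4154 = 14*1 + 4154 = 14 + 4154 = 4168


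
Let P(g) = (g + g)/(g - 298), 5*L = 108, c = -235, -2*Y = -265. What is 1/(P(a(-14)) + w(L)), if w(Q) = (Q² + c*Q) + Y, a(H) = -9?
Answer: -15350/68720129 ≈ -0.00022337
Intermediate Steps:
Y = 265/2 (Y = -½*(-265) = 265/2 ≈ 132.50)
L = 108/5 (L = (⅕)*108 = 108/5 ≈ 21.600)
w(Q) = 265/2 + Q² - 235*Q (w(Q) = (Q² - 235*Q) + 265/2 = 265/2 + Q² - 235*Q)
P(g) = 2*g/(-298 + g) (P(g) = (2*g)/(-298 + g) = 2*g/(-298 + g))
1/(P(a(-14)) + w(L)) = 1/(2*(-9)/(-298 - 9) + (265/2 + (108/5)² - 235*108/5)) = 1/(2*(-9)/(-307) + (265/2 + 11664/25 - 5076)) = 1/(2*(-9)*(-1/307) - 223847/50) = 1/(18/307 - 223847/50) = 1/(-68720129/15350) = -15350/68720129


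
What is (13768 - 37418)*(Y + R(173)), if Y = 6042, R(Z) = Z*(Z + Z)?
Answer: -1558535000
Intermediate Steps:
R(Z) = 2*Z² (R(Z) = Z*(2*Z) = 2*Z²)
(13768 - 37418)*(Y + R(173)) = (13768 - 37418)*(6042 + 2*173²) = -23650*(6042 + 2*29929) = -23650*(6042 + 59858) = -23650*65900 = -1558535000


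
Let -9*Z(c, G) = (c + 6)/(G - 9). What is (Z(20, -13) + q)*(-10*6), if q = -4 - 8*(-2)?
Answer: -24020/33 ≈ -727.88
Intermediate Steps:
Z(c, G) = -(6 + c)/(9*(-9 + G)) (Z(c, G) = -(c + 6)/(9*(G - 9)) = -(6 + c)/(9*(-9 + G)))
q = 12 (q = -4 - 2*(-8) = -4 + 16 = 12)
(Z(20, -13) + q)*(-10*6) = ((-6 - 1*20)/(9*(-9 - 13)) + 12)*(-10*6) = ((⅑)*(-6 - 20)/(-22) + 12)*(-60) = ((⅑)*(-1/22)*(-26) + 12)*(-60) = (13/99 + 12)*(-60) = (1201/99)*(-60) = -24020/33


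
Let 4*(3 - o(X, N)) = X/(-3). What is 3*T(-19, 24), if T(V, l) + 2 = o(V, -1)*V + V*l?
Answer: -5819/4 ≈ -1454.8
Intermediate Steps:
o(X, N) = 3 + X/12 (o(X, N) = 3 - X/(4*(-3)) = 3 - X*(-1)/(4*3) = 3 - (-1)*X/12 = 3 + X/12)
T(V, l) = -2 + V*l + V*(3 + V/12) (T(V, l) = -2 + ((3 + V/12)*V + V*l) = -2 + (V*(3 + V/12) + V*l) = -2 + (V*l + V*(3 + V/12)) = -2 + V*l + V*(3 + V/12))
3*T(-19, 24) = 3*(-2 - 19*24 + (1/12)*(-19)*(36 - 19)) = 3*(-2 - 456 + (1/12)*(-19)*17) = 3*(-2 - 456 - 323/12) = 3*(-5819/12) = -5819/4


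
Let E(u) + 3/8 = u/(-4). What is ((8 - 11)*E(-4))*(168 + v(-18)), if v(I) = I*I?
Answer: -1845/2 ≈ -922.50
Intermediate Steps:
E(u) = -3/8 - u/4 (E(u) = -3/8 + u/(-4) = -3/8 + u*(-1/4) = -3/8 - u/4)
v(I) = I**2
((8 - 11)*E(-4))*(168 + v(-18)) = ((8 - 11)*(-3/8 - 1/4*(-4)))*(168 + (-18)**2) = (-3*(-3/8 + 1))*(168 + 324) = -3*5/8*492 = -15/8*492 = -1845/2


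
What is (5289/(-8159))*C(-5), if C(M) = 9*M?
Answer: 5805/199 ≈ 29.171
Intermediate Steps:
(5289/(-8159))*C(-5) = (5289/(-8159))*(9*(-5)) = (5289*(-1/8159))*(-45) = -129/199*(-45) = 5805/199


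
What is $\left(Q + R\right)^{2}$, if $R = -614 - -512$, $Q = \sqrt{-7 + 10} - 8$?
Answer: $\left(110 - \sqrt{3}\right)^{2} \approx 11722.0$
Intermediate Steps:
$Q = -8 + \sqrt{3}$ ($Q = \sqrt{3} - 8 = -8 + \sqrt{3} \approx -6.268$)
$R = -102$ ($R = -614 + 512 = -102$)
$\left(Q + R\right)^{2} = \left(\left(-8 + \sqrt{3}\right) - 102\right)^{2} = \left(-110 + \sqrt{3}\right)^{2}$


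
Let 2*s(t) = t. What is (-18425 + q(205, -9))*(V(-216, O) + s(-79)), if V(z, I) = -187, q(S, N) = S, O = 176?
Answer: 4126830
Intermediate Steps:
s(t) = t/2
(-18425 + q(205, -9))*(V(-216, O) + s(-79)) = (-18425 + 205)*(-187 + (½)*(-79)) = -18220*(-187 - 79/2) = -18220*(-453/2) = 4126830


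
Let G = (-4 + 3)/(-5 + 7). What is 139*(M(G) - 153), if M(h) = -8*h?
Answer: -20711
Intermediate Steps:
G = -1/2 ≈ -0.50000
139*(M(G) - 153) = 139*(-8*(-1/2) - 153) = 139*(4 - 153) = 139*(-149) = -20711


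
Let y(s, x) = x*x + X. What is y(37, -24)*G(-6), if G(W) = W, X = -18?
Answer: -3348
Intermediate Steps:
y(s, x) = -18 + x² (y(s, x) = x*x - 18 = x² - 18 = -18 + x²)
y(37, -24)*G(-6) = (-18 + (-24)²)*(-6) = (-18 + 576)*(-6) = 558*(-6) = -3348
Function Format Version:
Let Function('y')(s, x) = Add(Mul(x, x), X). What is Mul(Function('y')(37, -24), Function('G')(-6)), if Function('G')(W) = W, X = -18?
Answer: -3348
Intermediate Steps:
Function('y')(s, x) = Add(-18, Pow(x, 2)) (Function('y')(s, x) = Add(Mul(x, x), -18) = Add(Pow(x, 2), -18) = Add(-18, Pow(x, 2)))
Mul(Function('y')(37, -24), Function('G')(-6)) = Mul(Add(-18, Pow(-24, 2)), -6) = Mul(Add(-18, 576), -6) = Mul(558, -6) = -3348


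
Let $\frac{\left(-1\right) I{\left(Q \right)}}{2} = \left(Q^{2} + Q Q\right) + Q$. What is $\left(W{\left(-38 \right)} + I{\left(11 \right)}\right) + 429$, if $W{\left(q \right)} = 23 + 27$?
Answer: $-27$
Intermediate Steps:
$I{\left(Q \right)} = - 4 Q^{2} - 2 Q$ ($I{\left(Q \right)} = - 2 \left(\left(Q^{2} + Q Q\right) + Q\right) = - 2 \left(\left(Q^{2} + Q^{2}\right) + Q\right) = - 2 \left(2 Q^{2} + Q\right) = - 2 \left(Q + 2 Q^{2}\right) = - 4 Q^{2} - 2 Q$)
$W{\left(q \right)} = 50$
$\left(W{\left(-38 \right)} + I{\left(11 \right)}\right) + 429 = \left(50 - 22 \left(1 + 2 \cdot 11\right)\right) + 429 = \left(50 - 22 \left(1 + 22\right)\right) + 429 = \left(50 - 22 \cdot 23\right) + 429 = \left(50 - 506\right) + 429 = -456 + 429 = -27$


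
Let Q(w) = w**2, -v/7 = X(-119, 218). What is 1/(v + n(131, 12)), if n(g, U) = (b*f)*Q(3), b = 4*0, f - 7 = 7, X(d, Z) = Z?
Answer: -1/1526 ≈ -0.00065531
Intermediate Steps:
v = -1526 (v = -7*218 = -1526)
f = 14 (f = 7 + 7 = 14)
b = 0
n(g, U) = 0 (n(g, U) = (0*14)*3**2 = 0*9 = 0)
1/(v + n(131, 12)) = 1/(-1526 + 0) = 1/(-1526) = -1/1526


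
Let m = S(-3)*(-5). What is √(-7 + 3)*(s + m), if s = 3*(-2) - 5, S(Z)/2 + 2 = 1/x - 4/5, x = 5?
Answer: 30*I ≈ 30.0*I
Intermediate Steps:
S(Z) = -26/5 (S(Z) = -4 + 2*(1/5 - 4/5) = -4 + 2*(1*(⅕) - 4*⅕) = -4 + 2*(⅕ - ⅘) = -4 + 2*(-⅗) = -4 - 6/5 = -26/5)
m = 26 (m = -26/5*(-5) = 26)
s = -11 (s = -6 - 5 = -11)
√(-7 + 3)*(s + m) = √(-7 + 3)*(-11 + 26) = √(-4)*15 = (2*I)*15 = 30*I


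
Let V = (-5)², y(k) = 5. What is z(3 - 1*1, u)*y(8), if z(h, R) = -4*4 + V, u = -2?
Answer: 45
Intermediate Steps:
V = 25
z(h, R) = 9 (z(h, R) = -4*4 + 25 = -16 + 25 = 9)
z(3 - 1*1, u)*y(8) = 9*5 = 45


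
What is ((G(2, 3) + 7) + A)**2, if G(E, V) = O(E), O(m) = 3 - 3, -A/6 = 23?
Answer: 17161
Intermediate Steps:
A = -138 (A = -6*23 = -138)
O(m) = 0
G(E, V) = 0
((G(2, 3) + 7) + A)**2 = ((0 + 7) - 138)**2 = (7 - 138)**2 = (-131)**2 = 17161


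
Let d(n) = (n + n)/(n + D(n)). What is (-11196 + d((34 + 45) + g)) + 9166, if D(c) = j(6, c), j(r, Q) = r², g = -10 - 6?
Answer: -22316/11 ≈ -2028.7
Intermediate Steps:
g = -16
D(c) = 36 (D(c) = 6² = 36)
d(n) = 2*n/(36 + n) (d(n) = (n + n)/(n + 36) = (2*n)/(36 + n) = 2*n/(36 + n))
(-11196 + d((34 + 45) + g)) + 9166 = (-11196 + 2*((34 + 45) - 16)/(36 + ((34 + 45) - 16))) + 9166 = (-11196 + 2*(79 - 16)/(36 + (79 - 16))) + 9166 = (-11196 + 2*63/(36 + 63)) + 9166 = (-11196 + 2*63/99) + 9166 = (-11196 + 2*63*(1/99)) + 9166 = (-11196 + 14/11) + 9166 = -123142/11 + 9166 = -22316/11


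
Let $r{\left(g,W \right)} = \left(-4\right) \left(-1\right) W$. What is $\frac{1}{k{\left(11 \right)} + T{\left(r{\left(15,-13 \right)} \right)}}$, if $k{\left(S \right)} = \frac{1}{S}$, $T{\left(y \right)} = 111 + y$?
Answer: $\frac{11}{650} \approx 0.016923$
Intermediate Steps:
$r{\left(g,W \right)} = 4 W$
$\frac{1}{k{\left(11 \right)} + T{\left(r{\left(15,-13 \right)} \right)}} = \frac{1}{\frac{1}{11} + \left(111 + 4 \left(-13\right)\right)} = \frac{1}{\frac{1}{11} + \left(111 - 52\right)} = \frac{1}{\frac{1}{11} + 59} = \frac{1}{\frac{650}{11}} = \frac{11}{650}$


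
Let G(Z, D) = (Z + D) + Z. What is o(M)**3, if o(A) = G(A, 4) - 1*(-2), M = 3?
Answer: 1728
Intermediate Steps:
G(Z, D) = D + 2*Z (G(Z, D) = (D + Z) + Z = D + 2*Z)
o(A) = 6 + 2*A (o(A) = (4 + 2*A) - 1*(-2) = (4 + 2*A) + 2 = 6 + 2*A)
o(M)**3 = (6 + 2*3)**3 = (6 + 6)**3 = 12**3 = 1728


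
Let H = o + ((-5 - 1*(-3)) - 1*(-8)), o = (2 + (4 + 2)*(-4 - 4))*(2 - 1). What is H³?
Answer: -64000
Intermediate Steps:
o = -46 (o = (2 + 6*(-8))*1 = (2 - 48)*1 = -46*1 = -46)
H = -40 (H = -46 + ((-5 - 1*(-3)) - 1*(-8)) = -46 + ((-5 + 3) + 8) = -46 + (-2 + 8) = -46 + 6 = -40)
H³ = (-40)³ = -64000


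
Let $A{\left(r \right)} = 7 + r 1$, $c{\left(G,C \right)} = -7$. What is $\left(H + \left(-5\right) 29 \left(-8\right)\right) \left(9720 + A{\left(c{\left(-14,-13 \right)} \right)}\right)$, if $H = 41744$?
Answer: $417026880$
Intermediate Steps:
$A{\left(r \right)} = 7 + r$
$\left(H + \left(-5\right) 29 \left(-8\right)\right) \left(9720 + A{\left(c{\left(-14,-13 \right)} \right)}\right) = \left(41744 + \left(-5\right) 29 \left(-8\right)\right) \left(9720 + \left(7 - 7\right)\right) = \left(41744 - -1160\right) \left(9720 + 0\right) = \left(41744 + 1160\right) 9720 = 42904 \cdot 9720 = 417026880$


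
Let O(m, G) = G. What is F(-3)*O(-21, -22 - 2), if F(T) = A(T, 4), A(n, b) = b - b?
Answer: 0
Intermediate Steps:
A(n, b) = 0
F(T) = 0
F(-3)*O(-21, -22 - 2) = 0*(-22 - 2) = 0*(-24) = 0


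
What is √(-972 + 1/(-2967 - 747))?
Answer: 13*I*√79334754/3714 ≈ 31.177*I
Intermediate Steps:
√(-972 + 1/(-2967 - 747)) = √(-972 + 1/(-3714)) = √(-972 - 1/3714) = √(-3610009/3714) = 13*I*√79334754/3714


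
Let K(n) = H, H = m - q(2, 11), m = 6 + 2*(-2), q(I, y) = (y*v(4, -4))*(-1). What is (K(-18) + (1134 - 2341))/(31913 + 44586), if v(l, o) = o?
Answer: -1249/76499 ≈ -0.016327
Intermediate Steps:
q(I, y) = 4*y (q(I, y) = (y*(-4))*(-1) = -4*y*(-1) = 4*y)
m = 2 (m = 6 - 4 = 2)
H = -42 (H = 2 - 4*11 = 2 - 1*44 = 2 - 44 = -42)
K(n) = -42
(K(-18) + (1134 - 2341))/(31913 + 44586) = (-42 + (1134 - 2341))/(31913 + 44586) = (-42 - 1207)/76499 = -1249*1/76499 = -1249/76499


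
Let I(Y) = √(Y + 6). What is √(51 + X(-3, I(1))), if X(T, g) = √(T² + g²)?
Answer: √55 ≈ 7.4162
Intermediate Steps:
I(Y) = √(6 + Y)
√(51 + X(-3, I(1))) = √(51 + √((-3)² + (√(6 + 1))²)) = √(51 + √(9 + (√7)²)) = √(51 + √(9 + 7)) = √(51 + √16) = √(51 + 4) = √55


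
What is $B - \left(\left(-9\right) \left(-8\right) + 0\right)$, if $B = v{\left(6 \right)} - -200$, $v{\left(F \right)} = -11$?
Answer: $117$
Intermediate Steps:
$B = 189$ ($B = -11 - -200 = -11 + 200 = 189$)
$B - \left(\left(-9\right) \left(-8\right) + 0\right) = 189 - \left(\left(-9\right) \left(-8\right) + 0\right) = 189 - \left(72 + 0\right) = 189 - 72 = 117$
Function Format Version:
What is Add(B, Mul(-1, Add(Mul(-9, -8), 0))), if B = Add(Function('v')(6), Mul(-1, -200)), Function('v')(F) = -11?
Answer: 117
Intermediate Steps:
B = 189 (B = Add(-11, Mul(-1, -200)) = Add(-11, 200) = 189)
Add(B, Mul(-1, Add(Mul(-9, -8), 0))) = Add(189, Mul(-1, Add(Mul(-9, -8), 0))) = Add(189, Mul(-1, Add(72, 0))) = Add(189, Mul(-1, 72)) = Add(189, -72) = 117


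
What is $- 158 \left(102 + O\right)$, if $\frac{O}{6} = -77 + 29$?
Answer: $29388$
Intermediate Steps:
$O = -288$ ($O = 6 \left(-77 + 29\right) = 6 \left(-48\right) = -288$)
$- 158 \left(102 + O\right) = - 158 \left(102 - 288\right) = \left(-158\right) \left(-186\right) = 29388$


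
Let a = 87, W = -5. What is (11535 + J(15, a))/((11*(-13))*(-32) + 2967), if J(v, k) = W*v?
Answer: 11460/7543 ≈ 1.5193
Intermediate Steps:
J(v, k) = -5*v
(11535 + J(15, a))/((11*(-13))*(-32) + 2967) = (11535 - 5*15)/((11*(-13))*(-32) + 2967) = (11535 - 75)/(-143*(-32) + 2967) = 11460/(4576 + 2967) = 11460/7543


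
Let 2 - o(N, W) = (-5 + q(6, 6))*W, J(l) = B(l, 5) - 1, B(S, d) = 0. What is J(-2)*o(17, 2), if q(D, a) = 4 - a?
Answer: -16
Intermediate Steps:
J(l) = -1 (J(l) = 0 - 1 = -1)
o(N, W) = 2 + 7*W (o(N, W) = 2 - (-5 + (4 - 1*6))*W = 2 - (-5 + (4 - 6))*W = 2 - (-5 - 2)*W = 2 - (-7)*W = 2 + 7*W)
J(-2)*o(17, 2) = -(2 + 7*2) = -(2 + 14) = -1*16 = -16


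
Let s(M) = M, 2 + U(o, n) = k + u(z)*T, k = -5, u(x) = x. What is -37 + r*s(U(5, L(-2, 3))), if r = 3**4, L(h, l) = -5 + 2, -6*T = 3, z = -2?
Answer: -523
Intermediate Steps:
T = -1/2 (T = -1/6*3 = -1/2 ≈ -0.50000)
L(h, l) = -3
U(o, n) = -6 (U(o, n) = -2 + (-5 - 2*(-1/2)) = -2 + (-5 + 1) = -2 - 4 = -6)
r = 81
-37 + r*s(U(5, L(-2, 3))) = -37 + 81*(-6) = -37 - 486 = -523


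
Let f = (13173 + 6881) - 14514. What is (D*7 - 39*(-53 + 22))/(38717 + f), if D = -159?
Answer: 96/44257 ≈ 0.0021691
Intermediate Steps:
f = 5540 (f = 20054 - 14514 = 5540)
(D*7 - 39*(-53 + 22))/(38717 + f) = (-159*7 - 39*(-53 + 22))/(38717 + 5540) = (-1113 - 39*(-31))/44257 = (-1113 + 1209)*(1/44257) = 96*(1/44257) = 96/44257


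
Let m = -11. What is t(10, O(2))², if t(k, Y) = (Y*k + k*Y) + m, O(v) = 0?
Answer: 121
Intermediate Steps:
t(k, Y) = -11 + 2*Y*k (t(k, Y) = (Y*k + k*Y) - 11 = (Y*k + Y*k) - 11 = 2*Y*k - 11 = -11 + 2*Y*k)
t(10, O(2))² = (-11 + 2*0*10)² = (-11 + 0)² = (-11)² = 121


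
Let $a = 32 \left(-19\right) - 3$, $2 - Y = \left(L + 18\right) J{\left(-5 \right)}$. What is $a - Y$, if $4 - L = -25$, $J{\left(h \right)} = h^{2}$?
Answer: $562$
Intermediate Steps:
$L = 29$ ($L = 4 - -25 = 4 + 25 = 29$)
$Y = -1173$ ($Y = 2 - \left(29 + 18\right) \left(-5\right)^{2} = 2 - 47 \cdot 25 = 2 - 1175 = -1173$)
$a = -611$ ($a = -608 - 3 = -611$)
$a - Y = -611 - -1173 = -611 + 1173 = 562$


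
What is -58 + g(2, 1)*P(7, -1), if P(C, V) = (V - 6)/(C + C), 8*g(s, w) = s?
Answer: -465/8 ≈ -58.125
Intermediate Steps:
g(s, w) = s/8
P(C, V) = (-6 + V)/(2*C) (P(C, V) = (-6 + V)/((2*C)) = (-6 + V)*(1/(2*C)) = (-6 + V)/(2*C))
-58 + g(2, 1)*P(7, -1) = -58 + ((1/8)*2)*((1/2)*(-6 - 1)/7) = -58 + ((1/2)*(1/7)*(-7))/4 = -58 + (1/4)*(-1/2) = -58 - 1/8 = -465/8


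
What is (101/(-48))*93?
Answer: -3131/16 ≈ -195.69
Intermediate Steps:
(101/(-48))*93 = -1/48*101*93 = -101/48*93 = -3131/16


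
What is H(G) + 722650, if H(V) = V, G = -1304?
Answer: 721346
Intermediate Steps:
H(G) + 722650 = -1304 + 722650 = 721346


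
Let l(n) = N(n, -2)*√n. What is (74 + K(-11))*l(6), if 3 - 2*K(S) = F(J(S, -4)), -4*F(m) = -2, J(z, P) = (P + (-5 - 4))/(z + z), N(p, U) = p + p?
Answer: 903*√6 ≈ 2211.9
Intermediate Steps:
N(p, U) = 2*p
J(z, P) = (-9 + P)/(2*z) (J(z, P) = (P - 9)/((2*z)) = (-9 + P)*(1/(2*z)) = (-9 + P)/(2*z))
F(m) = ½ (F(m) = -¼*(-2) = ½)
K(S) = 5/4 (K(S) = 3/2 - ½*½ = 3/2 - ¼ = 5/4)
l(n) = 2*n^(3/2) (l(n) = (2*n)*√n = 2*n^(3/2))
(74 + K(-11))*l(6) = (74 + 5/4)*(2*6^(3/2)) = 301*(2*(6*√6))/4 = 301*(12*√6)/4 = 903*√6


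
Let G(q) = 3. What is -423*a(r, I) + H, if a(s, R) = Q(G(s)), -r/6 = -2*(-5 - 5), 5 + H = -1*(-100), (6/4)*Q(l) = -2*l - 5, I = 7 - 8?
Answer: 3197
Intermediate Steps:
I = -1
Q(l) = -10/3 - 4*l/3 (Q(l) = 2*(-2*l - 5)/3 = 2*(-5 - 2*l)/3 = -10/3 - 4*l/3)
H = 95 (H = -5 - 1*(-100) = -5 + 100 = 95)
r = -120 (r = -(-12)*(-5 - 5) = -(-12)*(-10) = -6*20 = -120)
a(s, R) = -22/3 (a(s, R) = -10/3 - 4/3*3 = -10/3 - 4 = -22/3)
-423*a(r, I) + H = -423*(-22/3) + 95 = 3102 + 95 = 3197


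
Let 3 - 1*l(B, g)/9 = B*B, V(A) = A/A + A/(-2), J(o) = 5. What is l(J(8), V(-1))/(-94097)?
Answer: 198/94097 ≈ 0.0021042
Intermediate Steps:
V(A) = 1 - A/2 (V(A) = 1 + A*(-½) = 1 - A/2)
l(B, g) = 27 - 9*B² (l(B, g) = 27 - 9*B*B = 27 - 9*B²)
l(J(8), V(-1))/(-94097) = (27 - 9*5²)/(-94097) = (27 - 9*25)*(-1/94097) = (27 - 225)*(-1/94097) = -198*(-1/94097) = 198/94097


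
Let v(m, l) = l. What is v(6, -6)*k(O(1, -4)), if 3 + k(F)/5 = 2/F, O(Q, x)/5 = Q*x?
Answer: 93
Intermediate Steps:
O(Q, x) = 5*Q*x (O(Q, x) = 5*(Q*x) = 5*Q*x)
k(F) = -15 + 10/F (k(F) = -15 + 5*(2/F) = -15 + 10/F)
v(6, -6)*k(O(1, -4)) = -6*(-15 + 10/((5*1*(-4)))) = -6*(-15 + 10/(-20)) = -6*(-15 + 10*(-1/20)) = -6*(-15 - ½) = -6*(-31/2) = 93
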